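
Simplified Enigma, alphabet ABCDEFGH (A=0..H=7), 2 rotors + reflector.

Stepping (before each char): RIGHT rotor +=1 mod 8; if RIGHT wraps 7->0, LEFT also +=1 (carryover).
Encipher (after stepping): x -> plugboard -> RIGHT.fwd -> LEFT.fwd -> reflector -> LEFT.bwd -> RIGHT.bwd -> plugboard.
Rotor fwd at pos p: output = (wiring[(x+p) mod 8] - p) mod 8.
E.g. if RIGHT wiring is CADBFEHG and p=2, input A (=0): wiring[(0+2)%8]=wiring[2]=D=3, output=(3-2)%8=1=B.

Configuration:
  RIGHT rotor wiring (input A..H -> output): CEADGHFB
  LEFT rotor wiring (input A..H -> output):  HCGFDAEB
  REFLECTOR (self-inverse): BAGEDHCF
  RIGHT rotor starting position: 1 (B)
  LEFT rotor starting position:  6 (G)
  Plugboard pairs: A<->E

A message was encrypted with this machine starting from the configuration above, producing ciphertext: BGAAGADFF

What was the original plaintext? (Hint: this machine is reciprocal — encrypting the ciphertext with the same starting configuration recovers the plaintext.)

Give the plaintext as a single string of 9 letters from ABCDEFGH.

Char 1 ('B'): step: R->2, L=6; B->plug->B->R->B->L->D->refl->E->L'->D->R'->E->plug->A
Char 2 ('G'): step: R->3, L=6; G->plug->G->R->B->L->D->refl->E->L'->D->R'->B->plug->B
Char 3 ('A'): step: R->4, L=6; A->plug->E->R->G->L->F->refl->H->L'->F->R'->D->plug->D
Char 4 ('A'): step: R->5, L=6; A->plug->E->R->H->L->C->refl->G->L'->A->R'->B->plug->B
Char 5 ('G'): step: R->6, L=6; G->plug->G->R->A->L->G->refl->C->L'->H->R'->A->plug->E
Char 6 ('A'): step: R->7, L=6; A->plug->E->R->E->L->A->refl->B->L'->C->R'->A->plug->E
Char 7 ('D'): step: R->0, L->7 (L advanced); D->plug->D->R->D->L->H->refl->F->L'->H->R'->F->plug->F
Char 8 ('F'): step: R->1, L=7; F->plug->F->R->E->L->G->refl->C->L'->A->R'->G->plug->G
Char 9 ('F'): step: R->2, L=7; F->plug->F->R->H->L->F->refl->H->L'->D->R'->E->plug->A

Answer: ABDBEEFGA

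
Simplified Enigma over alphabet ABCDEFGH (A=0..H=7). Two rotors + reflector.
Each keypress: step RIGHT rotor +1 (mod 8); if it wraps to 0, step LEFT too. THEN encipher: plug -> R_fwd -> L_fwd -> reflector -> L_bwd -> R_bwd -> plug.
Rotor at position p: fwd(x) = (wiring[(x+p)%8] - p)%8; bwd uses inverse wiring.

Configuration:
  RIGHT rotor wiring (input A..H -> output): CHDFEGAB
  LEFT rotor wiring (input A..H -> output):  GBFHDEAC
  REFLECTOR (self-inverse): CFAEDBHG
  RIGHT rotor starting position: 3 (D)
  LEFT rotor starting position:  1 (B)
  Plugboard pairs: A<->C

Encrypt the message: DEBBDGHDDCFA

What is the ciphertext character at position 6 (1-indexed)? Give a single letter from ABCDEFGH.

Char 1 ('D'): step: R->4, L=1; D->plug->D->R->F->L->H->refl->G->L'->C->R'->B->plug->B
Char 2 ('E'): step: R->5, L=1; E->plug->E->R->C->L->G->refl->H->L'->F->R'->D->plug->D
Char 3 ('B'): step: R->6, L=1; B->plug->B->R->D->L->C->refl->A->L'->A->R'->H->plug->H
Char 4 ('B'): step: R->7, L=1; B->plug->B->R->D->L->C->refl->A->L'->A->R'->C->plug->A
Char 5 ('D'): step: R->0, L->2 (L advanced); D->plug->D->R->F->L->A->refl->C->L'->D->R'->C->plug->A
Char 6 ('G'): step: R->1, L=2; G->plug->G->R->A->L->D->refl->E->L'->G->R'->A->plug->C

C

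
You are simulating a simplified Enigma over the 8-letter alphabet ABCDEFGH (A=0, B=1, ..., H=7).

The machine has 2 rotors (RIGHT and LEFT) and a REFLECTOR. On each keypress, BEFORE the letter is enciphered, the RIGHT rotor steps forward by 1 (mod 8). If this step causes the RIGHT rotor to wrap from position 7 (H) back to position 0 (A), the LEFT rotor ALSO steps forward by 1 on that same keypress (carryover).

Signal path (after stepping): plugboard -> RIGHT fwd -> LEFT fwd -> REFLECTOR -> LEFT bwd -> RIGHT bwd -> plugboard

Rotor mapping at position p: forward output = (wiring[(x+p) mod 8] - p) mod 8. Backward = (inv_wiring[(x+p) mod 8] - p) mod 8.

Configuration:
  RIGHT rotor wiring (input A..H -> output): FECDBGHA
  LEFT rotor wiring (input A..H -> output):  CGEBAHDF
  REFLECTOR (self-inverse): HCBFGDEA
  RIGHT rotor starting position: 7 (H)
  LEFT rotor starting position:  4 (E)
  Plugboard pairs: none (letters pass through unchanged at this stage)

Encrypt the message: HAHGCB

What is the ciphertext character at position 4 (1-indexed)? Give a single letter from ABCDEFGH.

Char 1 ('H'): step: R->0, L->5 (L advanced); H->plug->H->R->A->L->C->refl->B->L'->E->R'->B->plug->B
Char 2 ('A'): step: R->1, L=5; A->plug->A->R->D->L->F->refl->D->L'->H->R'->G->plug->G
Char 3 ('H'): step: R->2, L=5; H->plug->H->R->C->L->A->refl->H->L'->F->R'->E->plug->E
Char 4 ('G'): step: R->3, L=5; G->plug->G->R->B->L->G->refl->E->L'->G->R'->B->plug->B

B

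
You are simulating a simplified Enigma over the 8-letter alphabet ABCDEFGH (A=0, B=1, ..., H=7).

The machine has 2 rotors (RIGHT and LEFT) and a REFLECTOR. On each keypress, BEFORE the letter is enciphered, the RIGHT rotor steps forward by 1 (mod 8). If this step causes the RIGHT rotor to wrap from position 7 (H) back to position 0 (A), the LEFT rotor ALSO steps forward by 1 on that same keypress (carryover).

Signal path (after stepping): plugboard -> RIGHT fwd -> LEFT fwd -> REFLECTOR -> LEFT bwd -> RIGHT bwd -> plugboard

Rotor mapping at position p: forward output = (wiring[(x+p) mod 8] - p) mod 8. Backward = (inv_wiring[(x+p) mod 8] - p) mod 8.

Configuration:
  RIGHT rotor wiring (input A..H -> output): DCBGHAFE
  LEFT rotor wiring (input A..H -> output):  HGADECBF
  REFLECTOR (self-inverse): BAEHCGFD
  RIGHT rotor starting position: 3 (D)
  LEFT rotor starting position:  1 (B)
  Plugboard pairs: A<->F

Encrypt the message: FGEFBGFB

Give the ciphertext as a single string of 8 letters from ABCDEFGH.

Answer: CFGBEFAC

Derivation:
Char 1 ('F'): step: R->4, L=1; F->plug->A->R->D->L->D->refl->H->L'->B->R'->C->plug->C
Char 2 ('G'): step: R->5, L=1; G->plug->G->R->B->L->H->refl->D->L'->D->R'->A->plug->F
Char 3 ('E'): step: R->6, L=1; E->plug->E->R->D->L->D->refl->H->L'->B->R'->G->plug->G
Char 4 ('F'): step: R->7, L=1; F->plug->A->R->F->L->A->refl->B->L'->E->R'->B->plug->B
Char 5 ('B'): step: R->0, L->2 (L advanced); B->plug->B->R->C->L->C->refl->E->L'->H->R'->E->plug->E
Char 6 ('G'): step: R->1, L=2; G->plug->G->R->D->L->A->refl->B->L'->B->R'->A->plug->F
Char 7 ('F'): step: R->2, L=2; F->plug->A->R->H->L->E->refl->C->L'->C->R'->F->plug->A
Char 8 ('B'): step: R->3, L=2; B->plug->B->R->E->L->H->refl->D->L'->F->R'->C->plug->C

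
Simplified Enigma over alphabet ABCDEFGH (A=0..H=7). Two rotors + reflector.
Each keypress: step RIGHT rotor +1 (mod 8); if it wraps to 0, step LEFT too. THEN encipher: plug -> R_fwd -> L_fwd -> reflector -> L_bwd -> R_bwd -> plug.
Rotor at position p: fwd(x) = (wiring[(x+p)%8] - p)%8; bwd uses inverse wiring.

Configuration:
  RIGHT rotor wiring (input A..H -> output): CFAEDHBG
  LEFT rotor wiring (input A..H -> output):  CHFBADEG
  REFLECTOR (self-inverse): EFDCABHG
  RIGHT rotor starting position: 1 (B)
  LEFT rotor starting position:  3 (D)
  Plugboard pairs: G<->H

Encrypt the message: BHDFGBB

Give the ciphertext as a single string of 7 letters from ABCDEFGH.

Char 1 ('B'): step: R->2, L=3; B->plug->B->R->C->L->A->refl->E->L'->G->R'->A->plug->A
Char 2 ('H'): step: R->3, L=3; H->plug->G->R->C->L->A->refl->E->L'->G->R'->D->plug->D
Char 3 ('D'): step: R->4, L=3; D->plug->D->R->C->L->A->refl->E->L'->G->R'->E->plug->E
Char 4 ('F'): step: R->5, L=3; F->plug->F->R->D->L->B->refl->F->L'->B->R'->C->plug->C
Char 5 ('G'): step: R->6, L=3; G->plug->H->R->B->L->F->refl->B->L'->D->R'->A->plug->A
Char 6 ('B'): step: R->7, L=3; B->plug->B->R->D->L->B->refl->F->L'->B->R'->D->plug->D
Char 7 ('B'): step: R->0, L->4 (L advanced); B->plug->B->R->F->L->D->refl->C->L'->D->R'->E->plug->E

Answer: ADECADE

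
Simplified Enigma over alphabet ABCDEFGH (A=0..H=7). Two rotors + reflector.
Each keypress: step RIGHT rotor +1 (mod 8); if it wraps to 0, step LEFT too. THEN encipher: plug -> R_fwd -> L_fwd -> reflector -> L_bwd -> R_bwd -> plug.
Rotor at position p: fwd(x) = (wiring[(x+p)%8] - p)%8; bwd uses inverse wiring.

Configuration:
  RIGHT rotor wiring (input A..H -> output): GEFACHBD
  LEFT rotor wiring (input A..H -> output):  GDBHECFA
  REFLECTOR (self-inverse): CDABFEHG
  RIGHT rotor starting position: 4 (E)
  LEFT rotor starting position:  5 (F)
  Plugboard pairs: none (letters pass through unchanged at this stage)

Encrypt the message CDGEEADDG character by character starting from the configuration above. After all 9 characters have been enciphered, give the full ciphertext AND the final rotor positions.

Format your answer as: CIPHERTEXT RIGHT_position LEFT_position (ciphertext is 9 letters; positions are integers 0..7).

Char 1 ('C'): step: R->5, L=5; C->plug->C->R->G->L->C->refl->A->L'->B->R'->D->plug->D
Char 2 ('D'): step: R->6, L=5; D->plug->D->R->G->L->C->refl->A->L'->B->R'->H->plug->H
Char 3 ('G'): step: R->7, L=5; G->plug->G->R->A->L->F->refl->E->L'->F->R'->C->plug->C
Char 4 ('E'): step: R->0, L->6 (L advanced); E->plug->E->R->C->L->A->refl->C->L'->B->R'->G->plug->G
Char 5 ('E'): step: R->1, L=6; E->plug->E->R->G->L->G->refl->H->L'->A->R'->F->plug->F
Char 6 ('A'): step: R->2, L=6; A->plug->A->R->D->L->F->refl->E->L'->H->R'->E->plug->E
Char 7 ('D'): step: R->3, L=6; D->plug->D->R->G->L->G->refl->H->L'->A->R'->E->plug->E
Char 8 ('D'): step: R->4, L=6; D->plug->D->R->H->L->E->refl->F->L'->D->R'->B->plug->B
Char 9 ('G'): step: R->5, L=6; G->plug->G->R->D->L->F->refl->E->L'->H->R'->E->plug->E
Final: ciphertext=DHCGFEEBE, RIGHT=5, LEFT=6

Answer: DHCGFEEBE 5 6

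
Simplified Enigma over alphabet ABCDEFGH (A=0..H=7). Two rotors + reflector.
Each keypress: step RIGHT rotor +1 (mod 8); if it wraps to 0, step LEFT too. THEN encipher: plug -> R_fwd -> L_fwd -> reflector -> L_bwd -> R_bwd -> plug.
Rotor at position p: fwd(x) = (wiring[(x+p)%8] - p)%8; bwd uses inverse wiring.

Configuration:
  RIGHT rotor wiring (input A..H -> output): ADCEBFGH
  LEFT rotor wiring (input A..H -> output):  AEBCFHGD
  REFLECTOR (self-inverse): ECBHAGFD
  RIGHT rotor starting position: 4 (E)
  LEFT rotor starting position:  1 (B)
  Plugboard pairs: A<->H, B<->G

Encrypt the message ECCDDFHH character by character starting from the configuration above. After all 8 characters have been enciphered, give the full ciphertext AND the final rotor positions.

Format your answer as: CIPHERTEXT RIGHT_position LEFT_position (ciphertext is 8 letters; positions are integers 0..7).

Char 1 ('E'): step: R->5, L=1; E->plug->E->R->G->L->C->refl->B->L'->C->R'->C->plug->C
Char 2 ('C'): step: R->6, L=1; C->plug->C->R->C->L->B->refl->C->L'->G->R'->F->plug->F
Char 3 ('C'): step: R->7, L=1; C->plug->C->R->E->L->G->refl->F->L'->F->R'->E->plug->E
Char 4 ('D'): step: R->0, L->2 (L advanced); D->plug->D->R->E->L->E->refl->A->L'->B->R'->E->plug->E
Char 5 ('D'): step: R->1, L=2; D->plug->D->R->A->L->H->refl->D->L'->C->R'->A->plug->H
Char 6 ('F'): step: R->2, L=2; F->plug->F->R->F->L->B->refl->C->L'->H->R'->C->plug->C
Char 7 ('H'): step: R->3, L=2; H->plug->A->R->B->L->A->refl->E->L'->E->R'->E->plug->E
Char 8 ('H'): step: R->4, L=2; H->plug->A->R->F->L->B->refl->C->L'->H->R'->F->plug->F
Final: ciphertext=CFEEHCEF, RIGHT=4, LEFT=2

Answer: CFEEHCEF 4 2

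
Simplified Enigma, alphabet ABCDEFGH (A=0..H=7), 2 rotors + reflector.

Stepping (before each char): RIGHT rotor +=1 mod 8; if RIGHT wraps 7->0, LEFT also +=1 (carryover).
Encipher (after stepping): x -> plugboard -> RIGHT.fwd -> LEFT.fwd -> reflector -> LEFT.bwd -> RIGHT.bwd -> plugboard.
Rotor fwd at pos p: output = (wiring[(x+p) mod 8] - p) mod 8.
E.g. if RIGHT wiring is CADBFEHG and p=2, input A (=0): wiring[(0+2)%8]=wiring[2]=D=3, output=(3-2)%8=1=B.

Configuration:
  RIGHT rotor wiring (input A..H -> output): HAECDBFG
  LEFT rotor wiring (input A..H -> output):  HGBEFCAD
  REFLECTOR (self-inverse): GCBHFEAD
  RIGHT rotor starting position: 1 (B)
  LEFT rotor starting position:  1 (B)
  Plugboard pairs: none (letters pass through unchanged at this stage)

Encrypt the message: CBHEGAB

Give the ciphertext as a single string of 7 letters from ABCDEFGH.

Answer: DEFBDCD

Derivation:
Char 1 ('C'): step: R->2, L=1; C->plug->C->R->B->L->A->refl->G->L'->H->R'->D->plug->D
Char 2 ('B'): step: R->3, L=1; B->plug->B->R->A->L->F->refl->E->L'->D->R'->E->plug->E
Char 3 ('H'): step: R->4, L=1; H->plug->H->R->G->L->C->refl->B->L'->E->R'->F->plug->F
Char 4 ('E'): step: R->5, L=1; E->plug->E->R->D->L->E->refl->F->L'->A->R'->B->plug->B
Char 5 ('G'): step: R->6, L=1; G->plug->G->R->F->L->H->refl->D->L'->C->R'->D->plug->D
Char 6 ('A'): step: R->7, L=1; A->plug->A->R->H->L->G->refl->A->L'->B->R'->C->plug->C
Char 7 ('B'): step: R->0, L->2 (L advanced); B->plug->B->R->A->L->H->refl->D->L'->C->R'->D->plug->D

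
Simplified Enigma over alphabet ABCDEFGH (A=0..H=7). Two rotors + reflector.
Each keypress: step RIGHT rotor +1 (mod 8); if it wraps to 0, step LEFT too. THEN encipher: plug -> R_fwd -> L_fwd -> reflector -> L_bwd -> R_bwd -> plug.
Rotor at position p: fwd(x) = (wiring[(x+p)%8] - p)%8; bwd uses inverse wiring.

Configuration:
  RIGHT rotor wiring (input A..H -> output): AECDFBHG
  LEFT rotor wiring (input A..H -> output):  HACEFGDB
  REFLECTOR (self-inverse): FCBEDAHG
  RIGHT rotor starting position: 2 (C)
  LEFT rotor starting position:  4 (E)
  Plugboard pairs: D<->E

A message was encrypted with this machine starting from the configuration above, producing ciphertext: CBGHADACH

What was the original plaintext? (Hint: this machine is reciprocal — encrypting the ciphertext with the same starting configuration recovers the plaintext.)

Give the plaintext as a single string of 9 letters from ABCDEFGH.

Char 1 ('C'): step: R->3, L=4; C->plug->C->R->G->L->G->refl->H->L'->C->R'->B->plug->B
Char 2 ('B'): step: R->4, L=4; B->plug->B->R->F->L->E->refl->D->L'->E->R'->E->plug->D
Char 3 ('G'): step: R->5, L=4; G->plug->G->R->G->L->G->refl->H->L'->C->R'->B->plug->B
Char 4 ('H'): step: R->6, L=4; H->plug->H->R->D->L->F->refl->A->L'->H->R'->G->plug->G
Char 5 ('A'): step: R->7, L=4; A->plug->A->R->H->L->A->refl->F->L'->D->R'->D->plug->E
Char 6 ('D'): step: R->0, L->5 (L advanced); D->plug->E->R->F->L->F->refl->A->L'->H->R'->G->plug->G
Char 7 ('A'): step: R->1, L=5; A->plug->A->R->D->L->C->refl->B->L'->A->R'->E->plug->D
Char 8 ('C'): step: R->2, L=5; C->plug->C->R->D->L->C->refl->B->L'->A->R'->A->plug->A
Char 9 ('H'): step: R->3, L=5; H->plug->H->R->H->L->A->refl->F->L'->F->R'->F->plug->F

Answer: BDBGEGDAF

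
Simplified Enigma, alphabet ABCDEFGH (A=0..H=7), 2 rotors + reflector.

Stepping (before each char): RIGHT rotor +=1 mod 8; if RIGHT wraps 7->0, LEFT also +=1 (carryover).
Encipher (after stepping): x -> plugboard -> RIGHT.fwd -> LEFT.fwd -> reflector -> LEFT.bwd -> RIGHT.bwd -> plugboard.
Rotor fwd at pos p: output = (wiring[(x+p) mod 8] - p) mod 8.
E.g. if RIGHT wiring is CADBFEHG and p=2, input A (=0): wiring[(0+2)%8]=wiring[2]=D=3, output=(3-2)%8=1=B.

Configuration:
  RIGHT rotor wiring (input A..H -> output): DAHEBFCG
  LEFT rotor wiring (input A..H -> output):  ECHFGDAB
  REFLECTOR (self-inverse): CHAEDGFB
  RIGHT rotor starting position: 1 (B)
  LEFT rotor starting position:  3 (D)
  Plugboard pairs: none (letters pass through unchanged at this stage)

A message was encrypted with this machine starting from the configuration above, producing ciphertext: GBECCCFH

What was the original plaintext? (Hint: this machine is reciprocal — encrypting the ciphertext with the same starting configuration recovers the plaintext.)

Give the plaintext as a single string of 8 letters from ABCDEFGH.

Char 1 ('G'): step: R->2, L=3; G->plug->G->R->B->L->D->refl->E->L'->H->R'->C->plug->C
Char 2 ('B'): step: R->3, L=3; B->plug->B->R->G->L->H->refl->B->L'->F->R'->G->plug->G
Char 3 ('E'): step: R->4, L=3; E->plug->E->R->H->L->E->refl->D->L'->B->R'->B->plug->B
Char 4 ('C'): step: R->5, L=3; C->plug->C->R->B->L->D->refl->E->L'->H->R'->G->plug->G
Char 5 ('C'): step: R->6, L=3; C->plug->C->R->F->L->B->refl->H->L'->G->R'->F->plug->F
Char 6 ('C'): step: R->7, L=3; C->plug->C->R->B->L->D->refl->E->L'->H->R'->A->plug->A
Char 7 ('F'): step: R->0, L->4 (L advanced); F->plug->F->R->F->L->G->refl->F->L'->D->R'->A->plug->A
Char 8 ('H'): step: R->1, L=4; H->plug->H->R->C->L->E->refl->D->L'->G->R'->B->plug->B

Answer: CGBGFAAB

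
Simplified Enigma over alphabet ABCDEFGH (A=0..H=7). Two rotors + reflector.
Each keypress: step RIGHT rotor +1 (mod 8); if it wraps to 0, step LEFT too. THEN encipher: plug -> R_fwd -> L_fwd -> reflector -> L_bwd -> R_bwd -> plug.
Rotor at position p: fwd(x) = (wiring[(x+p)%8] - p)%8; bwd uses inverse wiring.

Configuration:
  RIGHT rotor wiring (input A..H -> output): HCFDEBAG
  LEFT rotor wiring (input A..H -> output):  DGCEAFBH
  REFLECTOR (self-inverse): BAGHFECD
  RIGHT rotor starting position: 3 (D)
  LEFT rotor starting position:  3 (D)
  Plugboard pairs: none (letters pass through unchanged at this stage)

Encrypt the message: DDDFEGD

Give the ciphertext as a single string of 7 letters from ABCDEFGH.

Answer: EBCBDHB

Derivation:
Char 1 ('D'): step: R->4, L=3; D->plug->D->R->C->L->C->refl->G->L'->D->R'->E->plug->E
Char 2 ('D'): step: R->5, L=3; D->plug->D->R->C->L->C->refl->G->L'->D->R'->B->plug->B
Char 3 ('D'): step: R->6, L=3; D->plug->D->R->E->L->E->refl->F->L'->B->R'->C->plug->C
Char 4 ('F'): step: R->7, L=3; F->plug->F->R->F->L->A->refl->B->L'->A->R'->B->plug->B
Char 5 ('E'): step: R->0, L->4 (L advanced); E->plug->E->R->E->L->H->refl->D->L'->D->R'->D->plug->D
Char 6 ('G'): step: R->1, L=4; G->plug->G->R->F->L->C->refl->G->L'->G->R'->H->plug->H
Char 7 ('D'): step: R->2, L=4; D->plug->D->R->H->L->A->refl->B->L'->B->R'->B->plug->B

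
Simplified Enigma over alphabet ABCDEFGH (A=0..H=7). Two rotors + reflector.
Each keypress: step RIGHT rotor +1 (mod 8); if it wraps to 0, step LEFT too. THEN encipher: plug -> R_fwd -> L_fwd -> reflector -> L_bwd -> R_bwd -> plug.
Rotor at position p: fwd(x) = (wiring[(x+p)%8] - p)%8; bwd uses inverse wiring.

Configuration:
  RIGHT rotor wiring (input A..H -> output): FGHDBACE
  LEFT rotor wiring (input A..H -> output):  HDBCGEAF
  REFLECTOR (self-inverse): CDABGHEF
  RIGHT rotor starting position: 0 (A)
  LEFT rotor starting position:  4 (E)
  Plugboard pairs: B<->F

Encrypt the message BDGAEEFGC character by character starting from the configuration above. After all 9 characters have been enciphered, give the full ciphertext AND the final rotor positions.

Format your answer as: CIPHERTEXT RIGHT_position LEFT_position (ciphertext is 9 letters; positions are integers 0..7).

Answer: DAHCDDADG 1 5

Derivation:
Char 1 ('B'): step: R->1, L=4; B->plug->F->R->B->L->A->refl->C->L'->A->R'->D->plug->D
Char 2 ('D'): step: R->2, L=4; D->plug->D->R->G->L->F->refl->H->L'->F->R'->A->plug->A
Char 3 ('G'): step: R->3, L=4; G->plug->G->R->D->L->B->refl->D->L'->E->R'->H->plug->H
Char 4 ('A'): step: R->4, L=4; A->plug->A->R->F->L->H->refl->F->L'->G->R'->C->plug->C
Char 5 ('E'): step: R->5, L=4; E->plug->E->R->B->L->A->refl->C->L'->A->R'->D->plug->D
Char 6 ('E'): step: R->6, L=4; E->plug->E->R->B->L->A->refl->C->L'->A->R'->D->plug->D
Char 7 ('F'): step: R->7, L=4; F->plug->B->R->G->L->F->refl->H->L'->F->R'->A->plug->A
Char 8 ('G'): step: R->0, L->5 (L advanced); G->plug->G->R->C->L->A->refl->C->L'->D->R'->D->plug->D
Char 9 ('C'): step: R->1, L=5; C->plug->C->R->C->L->A->refl->C->L'->D->R'->G->plug->G
Final: ciphertext=DAHCDDADG, RIGHT=1, LEFT=5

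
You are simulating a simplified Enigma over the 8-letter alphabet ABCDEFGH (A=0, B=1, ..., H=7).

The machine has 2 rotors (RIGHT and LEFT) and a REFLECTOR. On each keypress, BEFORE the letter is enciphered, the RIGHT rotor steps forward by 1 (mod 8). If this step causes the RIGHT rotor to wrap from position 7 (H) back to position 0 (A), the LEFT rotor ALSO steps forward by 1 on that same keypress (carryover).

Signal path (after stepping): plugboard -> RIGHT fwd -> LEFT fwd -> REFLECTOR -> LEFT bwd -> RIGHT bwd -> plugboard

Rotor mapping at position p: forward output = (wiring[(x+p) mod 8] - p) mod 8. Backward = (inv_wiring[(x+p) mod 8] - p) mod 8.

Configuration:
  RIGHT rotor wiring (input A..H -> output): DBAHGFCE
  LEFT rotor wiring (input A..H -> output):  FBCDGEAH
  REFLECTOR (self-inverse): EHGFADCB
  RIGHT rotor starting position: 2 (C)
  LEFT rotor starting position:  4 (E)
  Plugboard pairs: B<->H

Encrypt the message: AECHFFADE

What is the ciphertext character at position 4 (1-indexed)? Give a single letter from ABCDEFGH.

Char 1 ('A'): step: R->3, L=4; A->plug->A->R->E->L->B->refl->H->L'->H->R'->D->plug->D
Char 2 ('E'): step: R->4, L=4; E->plug->E->R->H->L->H->refl->B->L'->E->R'->G->plug->G
Char 3 ('C'): step: R->5, L=4; C->plug->C->R->H->L->H->refl->B->L'->E->R'->E->plug->E
Char 4 ('H'): step: R->6, L=4; H->plug->B->R->G->L->G->refl->C->L'->A->R'->G->plug->G

G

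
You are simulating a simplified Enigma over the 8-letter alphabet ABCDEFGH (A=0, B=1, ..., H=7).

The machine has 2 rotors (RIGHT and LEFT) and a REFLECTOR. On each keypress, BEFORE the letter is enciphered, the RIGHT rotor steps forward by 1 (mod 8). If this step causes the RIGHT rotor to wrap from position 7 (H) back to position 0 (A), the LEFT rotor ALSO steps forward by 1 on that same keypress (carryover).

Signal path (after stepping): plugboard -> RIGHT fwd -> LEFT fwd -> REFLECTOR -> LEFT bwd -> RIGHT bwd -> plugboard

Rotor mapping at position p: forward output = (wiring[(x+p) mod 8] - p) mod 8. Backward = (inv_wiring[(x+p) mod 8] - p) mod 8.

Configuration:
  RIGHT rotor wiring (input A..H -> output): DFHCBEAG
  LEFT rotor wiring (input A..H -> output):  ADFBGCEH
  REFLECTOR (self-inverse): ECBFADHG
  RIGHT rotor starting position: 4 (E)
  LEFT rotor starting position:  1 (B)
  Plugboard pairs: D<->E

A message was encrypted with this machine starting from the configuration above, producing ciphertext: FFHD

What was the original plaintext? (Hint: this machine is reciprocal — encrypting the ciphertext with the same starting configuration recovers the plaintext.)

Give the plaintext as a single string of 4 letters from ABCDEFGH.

Answer: CBFH

Derivation:
Char 1 ('F'): step: R->5, L=1; F->plug->F->R->C->L->A->refl->E->L'->B->R'->C->plug->C
Char 2 ('F'): step: R->6, L=1; F->plug->F->R->E->L->B->refl->C->L'->A->R'->B->plug->B
Char 3 ('H'): step: R->7, L=1; H->plug->H->R->B->L->E->refl->A->L'->C->R'->F->plug->F
Char 4 ('D'): step: R->0, L->2 (L advanced); D->plug->E->R->B->L->H->refl->G->L'->G->R'->H->plug->H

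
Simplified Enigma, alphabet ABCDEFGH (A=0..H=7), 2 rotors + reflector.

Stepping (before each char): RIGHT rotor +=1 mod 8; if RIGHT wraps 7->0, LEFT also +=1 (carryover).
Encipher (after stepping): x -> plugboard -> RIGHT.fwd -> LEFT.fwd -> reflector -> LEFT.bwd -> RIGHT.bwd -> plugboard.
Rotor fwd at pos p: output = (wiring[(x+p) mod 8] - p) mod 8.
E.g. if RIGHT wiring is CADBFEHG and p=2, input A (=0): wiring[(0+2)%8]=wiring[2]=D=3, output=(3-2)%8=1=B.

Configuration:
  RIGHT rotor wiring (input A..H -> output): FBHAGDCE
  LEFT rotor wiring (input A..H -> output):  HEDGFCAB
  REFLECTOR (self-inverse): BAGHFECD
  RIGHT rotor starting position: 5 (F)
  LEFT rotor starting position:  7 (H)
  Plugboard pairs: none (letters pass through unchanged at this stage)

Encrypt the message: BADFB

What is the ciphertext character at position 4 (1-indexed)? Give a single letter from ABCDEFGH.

Char 1 ('B'): step: R->6, L=7; B->plug->B->R->G->L->D->refl->H->L'->E->R'->A->plug->A
Char 2 ('A'): step: R->7, L=7; A->plug->A->R->F->L->G->refl->C->L'->A->R'->D->plug->D
Char 3 ('D'): step: R->0, L->0 (L advanced); D->plug->D->R->A->L->H->refl->D->L'->C->R'->G->plug->G
Char 4 ('F'): step: R->1, L=0; F->plug->F->R->B->L->E->refl->F->L'->E->R'->H->plug->H

H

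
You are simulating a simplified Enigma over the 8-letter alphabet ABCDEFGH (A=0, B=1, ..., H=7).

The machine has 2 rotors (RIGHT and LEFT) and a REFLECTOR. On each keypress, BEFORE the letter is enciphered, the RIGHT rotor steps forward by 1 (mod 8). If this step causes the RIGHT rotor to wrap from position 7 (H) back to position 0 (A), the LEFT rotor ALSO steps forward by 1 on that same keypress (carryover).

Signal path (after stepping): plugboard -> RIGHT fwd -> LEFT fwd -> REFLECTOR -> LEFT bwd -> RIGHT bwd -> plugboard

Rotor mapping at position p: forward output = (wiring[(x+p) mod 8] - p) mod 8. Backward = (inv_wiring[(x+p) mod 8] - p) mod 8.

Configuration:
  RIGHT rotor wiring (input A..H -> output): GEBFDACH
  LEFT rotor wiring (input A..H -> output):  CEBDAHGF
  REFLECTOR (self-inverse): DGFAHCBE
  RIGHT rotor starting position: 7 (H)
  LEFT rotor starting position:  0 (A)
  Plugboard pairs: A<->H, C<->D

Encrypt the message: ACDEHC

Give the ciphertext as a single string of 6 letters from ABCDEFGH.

Answer: BAECBG

Derivation:
Char 1 ('A'): step: R->0, L->1 (L advanced); A->plug->H->R->H->L->B->refl->G->L'->E->R'->B->plug->B
Char 2 ('C'): step: R->1, L=1; C->plug->D->R->C->L->C->refl->F->L'->F->R'->H->plug->A
Char 3 ('D'): step: R->2, L=1; D->plug->C->R->B->L->A->refl->D->L'->A->R'->E->plug->E
Char 4 ('E'): step: R->3, L=1; E->plug->E->R->E->L->G->refl->B->L'->H->R'->D->plug->C
Char 5 ('H'): step: R->4, L=1; H->plug->A->R->H->L->B->refl->G->L'->E->R'->B->plug->B
Char 6 ('C'): step: R->5, L=1; C->plug->D->R->B->L->A->refl->D->L'->A->R'->G->plug->G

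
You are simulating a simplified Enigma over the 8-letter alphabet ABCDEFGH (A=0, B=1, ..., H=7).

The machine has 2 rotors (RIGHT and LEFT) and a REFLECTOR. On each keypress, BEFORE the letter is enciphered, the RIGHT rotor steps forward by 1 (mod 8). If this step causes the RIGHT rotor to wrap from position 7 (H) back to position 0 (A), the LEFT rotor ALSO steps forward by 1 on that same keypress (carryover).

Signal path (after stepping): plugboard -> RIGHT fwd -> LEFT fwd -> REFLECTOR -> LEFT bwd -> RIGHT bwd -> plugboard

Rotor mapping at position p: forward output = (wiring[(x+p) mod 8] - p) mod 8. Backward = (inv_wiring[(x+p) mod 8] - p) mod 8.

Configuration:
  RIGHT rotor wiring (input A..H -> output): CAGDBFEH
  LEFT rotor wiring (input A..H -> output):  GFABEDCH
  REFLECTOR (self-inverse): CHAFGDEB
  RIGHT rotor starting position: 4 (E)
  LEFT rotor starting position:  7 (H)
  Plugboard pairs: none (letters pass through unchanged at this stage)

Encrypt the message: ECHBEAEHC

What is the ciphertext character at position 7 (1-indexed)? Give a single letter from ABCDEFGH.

Char 1 ('E'): step: R->5, L=7; E->plug->E->R->D->L->B->refl->H->L'->B->R'->F->plug->F
Char 2 ('C'): step: R->6, L=7; C->plug->C->R->E->L->C->refl->A->L'->A->R'->E->plug->E
Char 3 ('H'): step: R->7, L=7; H->plug->H->R->F->L->F->refl->D->L'->H->R'->D->plug->D
Char 4 ('B'): step: R->0, L->0 (L advanced); B->plug->B->R->A->L->G->refl->E->L'->E->R'->G->plug->G
Char 5 ('E'): step: R->1, L=0; E->plug->E->R->E->L->E->refl->G->L'->A->R'->D->plug->D
Char 6 ('A'): step: R->2, L=0; A->plug->A->R->E->L->E->refl->G->L'->A->R'->G->plug->G
Char 7 ('E'): step: R->3, L=0; E->plug->E->R->E->L->E->refl->G->L'->A->R'->A->plug->A

A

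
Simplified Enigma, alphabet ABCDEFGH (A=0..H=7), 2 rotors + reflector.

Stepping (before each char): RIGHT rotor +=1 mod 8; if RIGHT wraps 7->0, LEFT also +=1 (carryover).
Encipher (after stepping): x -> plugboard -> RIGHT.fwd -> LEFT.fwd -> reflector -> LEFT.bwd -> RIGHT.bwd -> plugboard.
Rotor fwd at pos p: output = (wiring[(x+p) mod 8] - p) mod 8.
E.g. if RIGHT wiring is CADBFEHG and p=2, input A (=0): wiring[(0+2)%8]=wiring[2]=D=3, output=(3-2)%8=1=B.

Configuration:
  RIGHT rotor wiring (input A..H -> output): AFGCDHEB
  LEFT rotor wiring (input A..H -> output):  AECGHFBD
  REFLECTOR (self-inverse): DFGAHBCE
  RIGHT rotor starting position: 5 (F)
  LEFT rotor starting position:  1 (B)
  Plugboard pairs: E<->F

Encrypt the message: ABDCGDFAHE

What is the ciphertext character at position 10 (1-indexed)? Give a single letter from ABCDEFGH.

Char 1 ('A'): step: R->6, L=1; A->plug->A->R->G->L->C->refl->G->L'->D->R'->B->plug->B
Char 2 ('B'): step: R->7, L=1; B->plug->B->R->B->L->B->refl->F->L'->C->R'->A->plug->A
Char 3 ('D'): step: R->0, L->2 (L advanced); D->plug->D->R->C->L->F->refl->B->L'->F->R'->B->plug->B
Char 4 ('C'): step: R->1, L=2; C->plug->C->R->B->L->E->refl->H->L'->E->R'->A->plug->A
Char 5 ('G'): step: R->2, L=2; G->plug->G->R->G->L->G->refl->C->L'->H->R'->F->plug->E
Char 6 ('D'): step: R->3, L=2; D->plug->D->R->B->L->E->refl->H->L'->E->R'->C->plug->C
Char 7 ('F'): step: R->4, L=2; F->plug->E->R->E->L->H->refl->E->L'->B->R'->F->plug->E
Char 8 ('A'): step: R->5, L=2; A->plug->A->R->C->L->F->refl->B->L'->F->R'->G->plug->G
Char 9 ('H'): step: R->6, L=2; H->plug->H->R->B->L->E->refl->H->L'->E->R'->F->plug->E
Char 10 ('E'): step: R->7, L=2; E->plug->F->R->E->L->H->refl->E->L'->B->R'->B->plug->B

B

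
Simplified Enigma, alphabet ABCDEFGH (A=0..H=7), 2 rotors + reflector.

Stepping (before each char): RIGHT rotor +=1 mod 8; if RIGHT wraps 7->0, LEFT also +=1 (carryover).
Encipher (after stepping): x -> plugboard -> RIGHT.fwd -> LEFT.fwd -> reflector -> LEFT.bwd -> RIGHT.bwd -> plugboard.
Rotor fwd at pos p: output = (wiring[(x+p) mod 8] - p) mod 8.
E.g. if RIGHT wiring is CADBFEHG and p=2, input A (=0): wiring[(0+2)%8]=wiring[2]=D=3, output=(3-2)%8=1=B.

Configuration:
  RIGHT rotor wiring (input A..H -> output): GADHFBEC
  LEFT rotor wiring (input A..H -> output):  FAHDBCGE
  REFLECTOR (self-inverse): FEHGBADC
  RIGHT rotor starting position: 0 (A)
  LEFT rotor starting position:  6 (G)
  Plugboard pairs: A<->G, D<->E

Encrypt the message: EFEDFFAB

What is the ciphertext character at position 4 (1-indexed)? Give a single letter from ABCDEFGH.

Char 1 ('E'): step: R->1, L=6; E->plug->D->R->E->L->B->refl->E->L'->H->R'->A->plug->G
Char 2 ('F'): step: R->2, L=6; F->plug->F->R->A->L->A->refl->F->L'->F->R'->B->plug->B
Char 3 ('E'): step: R->3, L=6; E->plug->D->R->B->L->G->refl->D->L'->G->R'->C->plug->C
Char 4 ('D'): step: R->4, L=6; D->plug->E->R->C->L->H->refl->C->L'->D->R'->H->plug->H

H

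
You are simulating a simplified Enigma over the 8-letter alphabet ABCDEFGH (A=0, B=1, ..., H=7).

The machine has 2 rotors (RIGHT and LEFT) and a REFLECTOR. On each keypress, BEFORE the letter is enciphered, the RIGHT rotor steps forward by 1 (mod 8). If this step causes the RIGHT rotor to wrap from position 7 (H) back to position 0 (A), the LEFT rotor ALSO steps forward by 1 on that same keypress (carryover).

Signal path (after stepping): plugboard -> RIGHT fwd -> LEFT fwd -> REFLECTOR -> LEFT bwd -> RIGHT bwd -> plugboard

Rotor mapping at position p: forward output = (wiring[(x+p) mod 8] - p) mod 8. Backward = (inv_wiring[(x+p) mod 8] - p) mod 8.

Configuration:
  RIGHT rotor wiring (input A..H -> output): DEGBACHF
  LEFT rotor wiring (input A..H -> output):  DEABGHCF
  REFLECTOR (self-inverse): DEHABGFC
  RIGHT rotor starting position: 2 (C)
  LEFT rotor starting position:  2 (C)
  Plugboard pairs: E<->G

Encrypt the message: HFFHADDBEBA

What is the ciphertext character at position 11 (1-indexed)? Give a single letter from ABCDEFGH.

Char 1 ('H'): step: R->3, L=2; H->plug->H->R->D->L->F->refl->G->L'->A->R'->F->plug->F
Char 2 ('F'): step: R->4, L=2; F->plug->F->R->A->L->G->refl->F->L'->D->R'->C->plug->C
Char 3 ('F'): step: R->5, L=2; F->plug->F->R->B->L->H->refl->C->L'->H->R'->E->plug->G
Char 4 ('H'): step: R->6, L=2; H->plug->H->R->E->L->A->refl->D->L'->F->R'->C->plug->C
Char 5 ('A'): step: R->7, L=2; A->plug->A->R->G->L->B->refl->E->L'->C->R'->E->plug->G
Char 6 ('D'): step: R->0, L->3 (L advanced); D->plug->D->R->B->L->D->refl->A->L'->F->R'->H->plug->H
Char 7 ('D'): step: R->1, L=3; D->plug->D->R->H->L->F->refl->G->L'->A->R'->C->plug->C
Char 8 ('B'): step: R->2, L=3; B->plug->B->R->H->L->F->refl->G->L'->A->R'->D->plug->D
Char 9 ('E'): step: R->3, L=3; E->plug->G->R->B->L->D->refl->A->L'->F->R'->B->plug->B
Char 10 ('B'): step: R->4, L=3; B->plug->B->R->G->L->B->refl->E->L'->C->R'->G->plug->E
Char 11 ('A'): step: R->5, L=3; A->plug->A->R->F->L->A->refl->D->L'->B->R'->F->plug->F

F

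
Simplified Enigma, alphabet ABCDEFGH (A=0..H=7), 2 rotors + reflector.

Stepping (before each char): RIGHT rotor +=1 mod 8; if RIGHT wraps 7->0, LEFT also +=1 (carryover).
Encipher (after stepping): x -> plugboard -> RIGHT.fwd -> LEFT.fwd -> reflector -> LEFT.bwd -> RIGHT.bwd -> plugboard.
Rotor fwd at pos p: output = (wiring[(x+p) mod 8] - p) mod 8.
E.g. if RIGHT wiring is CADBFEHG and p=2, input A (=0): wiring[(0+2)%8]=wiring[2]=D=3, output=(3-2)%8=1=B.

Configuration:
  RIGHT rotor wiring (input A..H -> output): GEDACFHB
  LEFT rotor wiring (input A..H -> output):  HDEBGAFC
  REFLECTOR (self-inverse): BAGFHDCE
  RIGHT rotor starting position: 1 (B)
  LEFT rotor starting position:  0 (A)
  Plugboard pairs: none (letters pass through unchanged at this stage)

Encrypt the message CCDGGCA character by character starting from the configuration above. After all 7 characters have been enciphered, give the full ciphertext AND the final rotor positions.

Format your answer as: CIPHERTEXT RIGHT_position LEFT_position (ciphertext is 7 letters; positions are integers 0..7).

Answer: HHCHHFE 0 1

Derivation:
Char 1 ('C'): step: R->2, L=0; C->plug->C->R->A->L->H->refl->E->L'->C->R'->H->plug->H
Char 2 ('C'): step: R->3, L=0; C->plug->C->R->C->L->E->refl->H->L'->A->R'->H->plug->H
Char 3 ('D'): step: R->4, L=0; D->plug->D->R->F->L->A->refl->B->L'->D->R'->C->plug->C
Char 4 ('G'): step: R->5, L=0; G->plug->G->R->D->L->B->refl->A->L'->F->R'->H->plug->H
Char 5 ('G'): step: R->6, L=0; G->plug->G->R->E->L->G->refl->C->L'->H->R'->H->plug->H
Char 6 ('C'): step: R->7, L=0; C->plug->C->R->F->L->A->refl->B->L'->D->R'->F->plug->F
Char 7 ('A'): step: R->0, L->1 (L advanced); A->plug->A->R->G->L->B->refl->A->L'->C->R'->E->plug->E
Final: ciphertext=HHCHHFE, RIGHT=0, LEFT=1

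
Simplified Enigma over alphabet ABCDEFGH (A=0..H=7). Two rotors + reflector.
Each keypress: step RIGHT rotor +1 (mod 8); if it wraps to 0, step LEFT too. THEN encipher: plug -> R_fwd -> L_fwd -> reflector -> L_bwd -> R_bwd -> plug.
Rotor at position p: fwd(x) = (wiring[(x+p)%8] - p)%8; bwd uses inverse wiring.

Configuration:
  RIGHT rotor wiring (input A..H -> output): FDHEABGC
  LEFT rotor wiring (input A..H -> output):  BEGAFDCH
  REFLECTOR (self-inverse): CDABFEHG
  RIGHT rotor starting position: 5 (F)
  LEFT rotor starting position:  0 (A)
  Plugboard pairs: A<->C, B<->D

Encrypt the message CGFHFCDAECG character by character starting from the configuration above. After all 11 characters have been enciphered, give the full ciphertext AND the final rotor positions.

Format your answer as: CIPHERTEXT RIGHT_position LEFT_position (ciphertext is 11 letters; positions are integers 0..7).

Char 1 ('C'): step: R->6, L=0; C->plug->A->R->A->L->B->refl->D->L'->F->R'->D->plug->B
Char 2 ('G'): step: R->7, L=0; G->plug->G->R->C->L->G->refl->H->L'->H->R'->H->plug->H
Char 3 ('F'): step: R->0, L->1 (L advanced); F->plug->F->R->B->L->F->refl->E->L'->D->R'->B->plug->D
Char 4 ('H'): step: R->1, L=1; H->plug->H->R->E->L->C->refl->A->L'->H->R'->D->plug->B
Char 5 ('F'): step: R->2, L=1; F->plug->F->R->A->L->D->refl->B->L'->F->R'->A->plug->C
Char 6 ('C'): step: R->3, L=1; C->plug->A->R->B->L->F->refl->E->L'->D->R'->D->plug->B
Char 7 ('D'): step: R->4, L=1; D->plug->B->R->F->L->B->refl->D->L'->A->R'->H->plug->H
Char 8 ('A'): step: R->5, L=1; A->plug->C->R->F->L->B->refl->D->L'->A->R'->D->plug->B
Char 9 ('E'): step: R->6, L=1; E->plug->E->R->B->L->F->refl->E->L'->D->R'->H->plug->H
Char 10 ('C'): step: R->7, L=1; C->plug->A->R->D->L->E->refl->F->L'->B->R'->F->plug->F
Char 11 ('G'): step: R->0, L->2 (L advanced); G->plug->G->R->G->L->H->refl->G->L'->B->R'->F->plug->F
Final: ciphertext=BHDBCBHBHFF, RIGHT=0, LEFT=2

Answer: BHDBCBHBHFF 0 2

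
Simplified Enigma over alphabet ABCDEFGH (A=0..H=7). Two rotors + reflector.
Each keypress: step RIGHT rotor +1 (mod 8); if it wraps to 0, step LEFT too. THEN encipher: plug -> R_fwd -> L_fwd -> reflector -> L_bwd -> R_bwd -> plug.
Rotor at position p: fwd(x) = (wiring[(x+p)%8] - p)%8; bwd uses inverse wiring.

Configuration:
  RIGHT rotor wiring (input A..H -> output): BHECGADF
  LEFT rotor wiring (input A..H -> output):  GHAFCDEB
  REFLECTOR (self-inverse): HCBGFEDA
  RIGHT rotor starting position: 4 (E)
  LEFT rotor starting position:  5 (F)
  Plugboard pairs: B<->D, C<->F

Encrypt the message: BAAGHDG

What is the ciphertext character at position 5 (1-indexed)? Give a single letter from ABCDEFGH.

Char 1 ('B'): step: R->5, L=5; B->plug->D->R->E->L->C->refl->B->L'->D->R'->A->plug->A
Char 2 ('A'): step: R->6, L=5; A->plug->A->R->F->L->D->refl->G->L'->A->R'->G->plug->G
Char 3 ('A'): step: R->7, L=5; A->plug->A->R->G->L->A->refl->H->L'->B->R'->G->plug->G
Char 4 ('G'): step: R->0, L->6 (L advanced); G->plug->G->R->D->L->B->refl->C->L'->E->R'->C->plug->F
Char 5 ('H'): step: R->1, L=6; H->plug->H->R->A->L->G->refl->D->L'->B->R'->C->plug->F

F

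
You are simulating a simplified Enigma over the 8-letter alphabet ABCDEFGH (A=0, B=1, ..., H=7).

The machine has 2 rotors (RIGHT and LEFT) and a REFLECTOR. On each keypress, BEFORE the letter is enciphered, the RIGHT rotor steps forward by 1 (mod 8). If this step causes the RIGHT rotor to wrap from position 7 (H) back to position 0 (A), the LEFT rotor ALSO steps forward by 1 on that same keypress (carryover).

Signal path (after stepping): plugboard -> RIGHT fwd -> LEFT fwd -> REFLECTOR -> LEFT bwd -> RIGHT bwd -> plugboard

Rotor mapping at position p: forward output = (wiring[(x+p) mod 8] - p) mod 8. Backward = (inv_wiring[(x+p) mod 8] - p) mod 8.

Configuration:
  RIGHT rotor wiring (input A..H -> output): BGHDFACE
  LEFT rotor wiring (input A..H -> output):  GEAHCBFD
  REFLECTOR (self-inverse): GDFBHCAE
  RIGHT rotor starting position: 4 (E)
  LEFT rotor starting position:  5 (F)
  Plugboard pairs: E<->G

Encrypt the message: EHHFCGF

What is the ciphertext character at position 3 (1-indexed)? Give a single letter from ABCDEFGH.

Char 1 ('E'): step: R->5, L=5; E->plug->G->R->G->L->C->refl->F->L'->H->R'->C->plug->C
Char 2 ('H'): step: R->6, L=5; H->plug->H->R->C->L->G->refl->A->L'->B->R'->E->plug->G
Char 3 ('H'): step: R->7, L=5; H->plug->H->R->D->L->B->refl->D->L'->F->R'->A->plug->A

A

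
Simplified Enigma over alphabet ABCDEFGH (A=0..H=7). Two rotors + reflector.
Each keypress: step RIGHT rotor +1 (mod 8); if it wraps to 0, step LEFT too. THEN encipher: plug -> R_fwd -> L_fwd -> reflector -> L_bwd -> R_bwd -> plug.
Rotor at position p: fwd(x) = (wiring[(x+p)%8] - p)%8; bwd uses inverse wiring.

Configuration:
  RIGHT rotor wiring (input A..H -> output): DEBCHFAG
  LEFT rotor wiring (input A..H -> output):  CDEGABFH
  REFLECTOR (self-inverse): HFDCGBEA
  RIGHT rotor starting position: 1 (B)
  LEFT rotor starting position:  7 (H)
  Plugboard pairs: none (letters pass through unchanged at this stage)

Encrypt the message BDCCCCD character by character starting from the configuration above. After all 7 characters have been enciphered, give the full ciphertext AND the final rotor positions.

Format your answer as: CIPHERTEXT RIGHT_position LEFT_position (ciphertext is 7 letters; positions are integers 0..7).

Answer: FEFDEEA 0 0

Derivation:
Char 1 ('B'): step: R->2, L=7; B->plug->B->R->A->L->A->refl->H->L'->E->R'->F->plug->F
Char 2 ('D'): step: R->3, L=7; D->plug->D->R->F->L->B->refl->F->L'->D->R'->E->plug->E
Char 3 ('C'): step: R->4, L=7; C->plug->C->R->E->L->H->refl->A->L'->A->R'->F->plug->F
Char 4 ('C'): step: R->5, L=7; C->plug->C->R->B->L->D->refl->C->L'->G->R'->D->plug->D
Char 5 ('C'): step: R->6, L=7; C->plug->C->R->F->L->B->refl->F->L'->D->R'->E->plug->E
Char 6 ('C'): step: R->7, L=7; C->plug->C->R->F->L->B->refl->F->L'->D->R'->E->plug->E
Char 7 ('D'): step: R->0, L->0 (L advanced); D->plug->D->R->C->L->E->refl->G->L'->D->R'->A->plug->A
Final: ciphertext=FEFDEEA, RIGHT=0, LEFT=0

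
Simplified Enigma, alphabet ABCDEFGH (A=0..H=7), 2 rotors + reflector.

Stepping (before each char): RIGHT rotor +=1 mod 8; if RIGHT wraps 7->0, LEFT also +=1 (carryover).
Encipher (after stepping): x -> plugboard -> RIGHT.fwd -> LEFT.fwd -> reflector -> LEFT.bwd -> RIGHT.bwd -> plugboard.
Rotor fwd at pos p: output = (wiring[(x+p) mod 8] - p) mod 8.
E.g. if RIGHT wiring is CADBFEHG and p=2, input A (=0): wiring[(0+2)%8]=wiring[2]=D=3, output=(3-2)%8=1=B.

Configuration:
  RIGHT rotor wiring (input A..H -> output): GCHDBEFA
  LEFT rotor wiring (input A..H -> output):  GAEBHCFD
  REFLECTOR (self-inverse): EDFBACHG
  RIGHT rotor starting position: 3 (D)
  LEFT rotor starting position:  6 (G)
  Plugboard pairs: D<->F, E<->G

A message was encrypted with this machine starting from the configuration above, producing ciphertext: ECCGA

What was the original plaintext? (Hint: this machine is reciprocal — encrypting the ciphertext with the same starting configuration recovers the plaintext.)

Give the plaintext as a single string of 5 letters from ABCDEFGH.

Char 1 ('E'): step: R->4, L=6; E->plug->G->R->D->L->C->refl->F->L'->B->R'->C->plug->C
Char 2 ('C'): step: R->5, L=6; C->plug->C->R->D->L->C->refl->F->L'->B->R'->D->plug->F
Char 3 ('C'): step: R->6, L=6; C->plug->C->R->A->L->H->refl->G->L'->E->R'->D->plug->F
Char 4 ('G'): step: R->7, L=6; G->plug->E->R->E->L->G->refl->H->L'->A->R'->D->plug->F
Char 5 ('A'): step: R->0, L->7 (L advanced); A->plug->A->R->G->L->D->refl->B->L'->C->R'->B->plug->B

Answer: CFFFB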